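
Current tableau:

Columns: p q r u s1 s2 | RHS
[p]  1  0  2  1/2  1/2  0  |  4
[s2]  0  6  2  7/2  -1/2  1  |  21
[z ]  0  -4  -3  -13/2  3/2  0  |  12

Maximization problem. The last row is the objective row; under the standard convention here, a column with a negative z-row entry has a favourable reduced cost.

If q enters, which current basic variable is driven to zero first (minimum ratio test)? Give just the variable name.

Ratios: row 1 (p): entry 0 ≤ 0, skip; row 2 (s2): 21/6 = 7/2.
Minimum ratio 7/2 is in the s2 row, so s2 leaves.

s2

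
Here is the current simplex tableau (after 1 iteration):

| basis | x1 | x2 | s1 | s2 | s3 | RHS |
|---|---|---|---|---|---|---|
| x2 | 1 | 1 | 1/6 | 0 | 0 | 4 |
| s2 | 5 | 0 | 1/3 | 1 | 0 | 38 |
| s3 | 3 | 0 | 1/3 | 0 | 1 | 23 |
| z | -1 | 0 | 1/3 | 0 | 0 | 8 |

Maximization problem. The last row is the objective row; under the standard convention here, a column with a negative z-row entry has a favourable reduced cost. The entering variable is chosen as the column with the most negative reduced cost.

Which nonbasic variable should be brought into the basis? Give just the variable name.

x1

Objective-row coefficients: x1: -1, x2: 0, s1: 1/3, s2: 0, s3: 0.
The most negative is -1 in column x1, so x1 enters.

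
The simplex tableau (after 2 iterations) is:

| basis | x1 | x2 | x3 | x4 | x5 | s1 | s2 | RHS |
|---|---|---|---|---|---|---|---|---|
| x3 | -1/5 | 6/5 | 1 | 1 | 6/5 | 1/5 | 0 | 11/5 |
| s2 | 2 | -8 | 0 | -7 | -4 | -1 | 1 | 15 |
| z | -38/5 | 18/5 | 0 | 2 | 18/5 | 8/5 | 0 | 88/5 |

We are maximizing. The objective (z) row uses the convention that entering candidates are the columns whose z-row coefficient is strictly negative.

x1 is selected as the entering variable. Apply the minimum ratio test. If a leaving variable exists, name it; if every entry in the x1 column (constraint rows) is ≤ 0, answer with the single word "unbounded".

Ratios: row 1 (x3): entry -1/5 ≤ 0, skip; row 2 (s2): 15/2 = 15/2.
Minimum ratio is in the s2 row, so s2 leaves.

s2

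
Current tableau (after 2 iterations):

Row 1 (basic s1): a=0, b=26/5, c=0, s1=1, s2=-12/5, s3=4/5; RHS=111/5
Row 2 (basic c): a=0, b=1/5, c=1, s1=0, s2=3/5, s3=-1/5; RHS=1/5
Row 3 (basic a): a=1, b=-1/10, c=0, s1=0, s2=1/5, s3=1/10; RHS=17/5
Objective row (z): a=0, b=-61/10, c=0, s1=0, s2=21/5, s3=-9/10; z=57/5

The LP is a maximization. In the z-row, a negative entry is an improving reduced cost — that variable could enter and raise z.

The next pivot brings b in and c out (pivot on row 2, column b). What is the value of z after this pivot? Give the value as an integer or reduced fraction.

Minimum ratio for b: (1/5)/(1/5) = 1.
z changes by −(z-row coeff of b)·ratio = −(-61/10)·1 = 61/10.
New z = 57/5 + (61/10) = 35/2.

35/2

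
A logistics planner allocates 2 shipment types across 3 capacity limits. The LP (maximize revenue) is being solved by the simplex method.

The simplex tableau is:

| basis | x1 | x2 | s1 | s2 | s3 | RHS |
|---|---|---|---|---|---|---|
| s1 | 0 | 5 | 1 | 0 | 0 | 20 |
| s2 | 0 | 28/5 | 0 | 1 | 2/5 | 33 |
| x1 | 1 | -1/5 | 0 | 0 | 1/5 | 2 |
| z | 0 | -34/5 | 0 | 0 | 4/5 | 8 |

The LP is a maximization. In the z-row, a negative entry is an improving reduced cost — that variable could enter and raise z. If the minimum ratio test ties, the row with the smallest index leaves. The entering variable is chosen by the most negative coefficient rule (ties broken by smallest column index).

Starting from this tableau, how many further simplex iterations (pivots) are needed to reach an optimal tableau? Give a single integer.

1

pivot: x2 in, s1 out → z = 176/5
No improving column remains; optimal.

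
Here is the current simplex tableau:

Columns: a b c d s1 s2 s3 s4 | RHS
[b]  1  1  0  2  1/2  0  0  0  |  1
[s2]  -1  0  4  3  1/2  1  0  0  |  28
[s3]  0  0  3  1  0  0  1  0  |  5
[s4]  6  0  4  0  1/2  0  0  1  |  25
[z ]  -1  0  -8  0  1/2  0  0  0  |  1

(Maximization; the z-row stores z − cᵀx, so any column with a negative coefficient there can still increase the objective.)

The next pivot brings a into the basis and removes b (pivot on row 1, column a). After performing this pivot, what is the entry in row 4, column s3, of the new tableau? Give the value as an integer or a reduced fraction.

0

Pivot element is row 1, column a: 1.
Normalize row 1: new (row 1, s3) = 0/1 = 0.
row 4 ← row 4 − 6·(new row 1): 0 − 6·0 = 0.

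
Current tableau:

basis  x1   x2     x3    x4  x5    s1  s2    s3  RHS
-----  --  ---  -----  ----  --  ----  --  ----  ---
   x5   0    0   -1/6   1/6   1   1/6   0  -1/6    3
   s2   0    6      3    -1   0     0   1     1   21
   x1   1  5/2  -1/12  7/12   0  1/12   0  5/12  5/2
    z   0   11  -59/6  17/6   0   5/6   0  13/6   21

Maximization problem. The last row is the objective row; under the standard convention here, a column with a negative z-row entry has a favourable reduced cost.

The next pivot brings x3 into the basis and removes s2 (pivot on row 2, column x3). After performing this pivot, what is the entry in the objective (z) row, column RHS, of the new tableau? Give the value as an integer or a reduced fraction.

539/6

Pivot element is row 2, column x3: 3.
Normalize row 2: new (row 2, RHS) = 21/3 = 7.
z-row ← z-row − (-59/6)·(new row 2): 21 − (-59/6)·7 = 539/6.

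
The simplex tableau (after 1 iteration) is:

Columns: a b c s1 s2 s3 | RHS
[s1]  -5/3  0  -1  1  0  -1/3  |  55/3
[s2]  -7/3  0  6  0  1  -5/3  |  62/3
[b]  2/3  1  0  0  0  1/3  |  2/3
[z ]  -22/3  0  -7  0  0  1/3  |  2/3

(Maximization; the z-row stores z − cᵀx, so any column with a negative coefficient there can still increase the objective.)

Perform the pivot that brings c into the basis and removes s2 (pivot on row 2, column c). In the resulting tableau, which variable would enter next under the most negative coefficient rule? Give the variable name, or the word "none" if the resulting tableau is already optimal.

Pivot element 6. New z-row = old z-row − (-7)·(row 2/6).
Updated z-row coefficients: a: -181/18, b: 0, c: 0, s1: 0, s2: 7/6, s3: -29/18.
The most negative is -181/18 in column a, so a would enter next.

a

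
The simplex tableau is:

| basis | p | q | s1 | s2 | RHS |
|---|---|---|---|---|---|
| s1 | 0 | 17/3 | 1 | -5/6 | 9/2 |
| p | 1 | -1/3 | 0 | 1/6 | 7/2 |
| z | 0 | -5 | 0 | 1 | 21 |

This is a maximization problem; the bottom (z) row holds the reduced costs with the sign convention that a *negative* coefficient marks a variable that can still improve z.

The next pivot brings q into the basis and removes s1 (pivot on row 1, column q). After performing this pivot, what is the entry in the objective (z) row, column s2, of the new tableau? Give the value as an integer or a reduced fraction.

9/34

Pivot element is row 1, column q: 17/3.
Normalize row 1: new (row 1, s2) = (-5/6)/(17/3) = -5/34.
z-row ← z-row − (-5)·(new row 1): 1 − (-5)·(-5/34) = 9/34.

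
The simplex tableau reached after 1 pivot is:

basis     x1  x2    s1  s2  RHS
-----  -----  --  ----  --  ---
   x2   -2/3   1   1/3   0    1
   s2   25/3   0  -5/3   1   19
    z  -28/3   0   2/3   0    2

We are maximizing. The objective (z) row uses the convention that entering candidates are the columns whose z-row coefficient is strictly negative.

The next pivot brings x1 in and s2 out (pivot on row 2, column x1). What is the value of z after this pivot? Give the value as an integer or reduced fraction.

582/25

Minimum ratio for x1: 19/(25/3) = 57/25.
z changes by −(z-row coeff of x1)·ratio = −(-28/3)·(57/25) = 532/25.
New z = 2 + (532/25) = 582/25.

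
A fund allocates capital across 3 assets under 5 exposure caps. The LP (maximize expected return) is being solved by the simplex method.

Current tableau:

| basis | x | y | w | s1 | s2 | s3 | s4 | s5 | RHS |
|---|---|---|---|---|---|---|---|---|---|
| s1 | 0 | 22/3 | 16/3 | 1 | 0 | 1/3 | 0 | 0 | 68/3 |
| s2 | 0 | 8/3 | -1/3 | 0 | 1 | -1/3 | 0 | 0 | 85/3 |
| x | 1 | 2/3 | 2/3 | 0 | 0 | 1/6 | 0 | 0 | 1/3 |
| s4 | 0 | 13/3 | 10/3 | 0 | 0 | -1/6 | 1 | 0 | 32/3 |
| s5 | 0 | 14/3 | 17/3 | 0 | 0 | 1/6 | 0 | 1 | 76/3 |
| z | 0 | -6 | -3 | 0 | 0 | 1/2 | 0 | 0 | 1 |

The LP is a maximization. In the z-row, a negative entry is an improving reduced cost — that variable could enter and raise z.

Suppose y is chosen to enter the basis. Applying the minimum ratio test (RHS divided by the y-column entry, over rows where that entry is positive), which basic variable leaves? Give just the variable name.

x

Ratios: row 1 (s1): (68/3)/(22/3) = 34/11; row 2 (s2): (85/3)/(8/3) = 85/8; row 3 (x): (1/3)/(2/3) = 1/2; row 4 (s4): (32/3)/(13/3) = 32/13; row 5 (s5): (76/3)/(14/3) = 38/7.
Minimum ratio 1/2 is in the x row, so x leaves.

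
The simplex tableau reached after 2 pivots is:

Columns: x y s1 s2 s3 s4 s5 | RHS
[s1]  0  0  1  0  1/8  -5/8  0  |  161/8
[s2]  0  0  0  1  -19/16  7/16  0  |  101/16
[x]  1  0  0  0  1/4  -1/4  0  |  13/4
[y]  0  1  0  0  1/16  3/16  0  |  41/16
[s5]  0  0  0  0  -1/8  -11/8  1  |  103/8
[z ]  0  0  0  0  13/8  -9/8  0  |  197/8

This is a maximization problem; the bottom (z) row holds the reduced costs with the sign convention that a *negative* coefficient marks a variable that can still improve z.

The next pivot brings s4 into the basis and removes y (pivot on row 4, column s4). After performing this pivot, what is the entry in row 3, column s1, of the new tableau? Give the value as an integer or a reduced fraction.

0

Pivot element is row 4, column s4: 3/16.
Normalize row 4: new (row 4, s1) = 0/(3/16) = 0.
row 3 ← row 3 − (-1/4)·(new row 4): 0 − (-1/4)·0 = 0.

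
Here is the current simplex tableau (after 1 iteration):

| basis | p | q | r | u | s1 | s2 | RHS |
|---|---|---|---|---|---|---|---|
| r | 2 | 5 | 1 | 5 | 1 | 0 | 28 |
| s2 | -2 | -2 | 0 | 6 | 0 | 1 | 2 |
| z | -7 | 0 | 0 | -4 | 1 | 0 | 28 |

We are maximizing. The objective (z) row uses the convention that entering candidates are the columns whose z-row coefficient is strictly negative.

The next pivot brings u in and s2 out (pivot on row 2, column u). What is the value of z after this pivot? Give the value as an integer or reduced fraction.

88/3

Minimum ratio for u: 2/6 = 1/3.
z changes by −(z-row coeff of u)·ratio = −(-4)·(1/3) = 4/3.
New z = 28 + (4/3) = 88/3.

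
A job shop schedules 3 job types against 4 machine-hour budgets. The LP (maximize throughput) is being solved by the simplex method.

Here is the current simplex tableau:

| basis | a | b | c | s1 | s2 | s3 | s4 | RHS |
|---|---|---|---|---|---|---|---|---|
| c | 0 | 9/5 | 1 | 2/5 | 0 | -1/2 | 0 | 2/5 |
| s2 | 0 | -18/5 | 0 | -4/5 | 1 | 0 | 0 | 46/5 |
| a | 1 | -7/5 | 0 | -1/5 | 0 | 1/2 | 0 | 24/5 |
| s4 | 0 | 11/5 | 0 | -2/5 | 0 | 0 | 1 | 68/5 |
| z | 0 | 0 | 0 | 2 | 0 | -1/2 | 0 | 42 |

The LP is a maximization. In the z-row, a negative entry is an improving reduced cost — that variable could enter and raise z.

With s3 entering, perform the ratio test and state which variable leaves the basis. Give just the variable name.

a

Ratios: row 1 (c): entry -1/2 ≤ 0, skip; row 2 (s2): entry 0 ≤ 0, skip; row 3 (a): (24/5)/(1/2) = 48/5; row 4 (s4): entry 0 ≤ 0, skip.
Minimum ratio 48/5 is in the a row, so a leaves.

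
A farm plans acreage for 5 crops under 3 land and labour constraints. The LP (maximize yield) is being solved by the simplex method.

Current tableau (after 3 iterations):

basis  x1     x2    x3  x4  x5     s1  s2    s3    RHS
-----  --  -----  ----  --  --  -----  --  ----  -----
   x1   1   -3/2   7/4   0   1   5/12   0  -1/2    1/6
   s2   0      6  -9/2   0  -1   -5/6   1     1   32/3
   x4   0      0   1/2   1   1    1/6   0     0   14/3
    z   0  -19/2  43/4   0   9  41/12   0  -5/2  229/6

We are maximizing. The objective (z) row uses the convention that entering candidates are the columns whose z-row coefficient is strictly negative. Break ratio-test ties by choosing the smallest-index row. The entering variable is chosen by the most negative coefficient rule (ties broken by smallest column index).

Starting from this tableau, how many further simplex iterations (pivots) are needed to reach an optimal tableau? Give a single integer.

3

pivot: x2 in, s2 out → z = 991/18
pivot: s3 in, x2 out → z = 389/6
pivot: x3 in, x4 out → z = 139/2
No improving column remains; optimal.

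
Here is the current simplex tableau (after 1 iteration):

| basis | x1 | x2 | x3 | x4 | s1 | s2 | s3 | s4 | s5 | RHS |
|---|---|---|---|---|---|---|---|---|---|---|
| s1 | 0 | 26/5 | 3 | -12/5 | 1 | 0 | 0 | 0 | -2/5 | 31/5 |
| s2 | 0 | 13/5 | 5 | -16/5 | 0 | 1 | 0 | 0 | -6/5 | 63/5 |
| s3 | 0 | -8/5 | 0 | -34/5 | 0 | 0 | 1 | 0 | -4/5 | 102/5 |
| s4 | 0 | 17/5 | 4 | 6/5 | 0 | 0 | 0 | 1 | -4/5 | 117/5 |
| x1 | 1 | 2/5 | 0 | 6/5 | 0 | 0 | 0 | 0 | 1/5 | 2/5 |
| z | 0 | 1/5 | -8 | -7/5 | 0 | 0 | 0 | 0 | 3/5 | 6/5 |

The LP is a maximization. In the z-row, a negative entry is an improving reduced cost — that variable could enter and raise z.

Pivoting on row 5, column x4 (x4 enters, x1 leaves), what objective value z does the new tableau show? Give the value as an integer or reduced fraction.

Minimum ratio for x4: (2/5)/(6/5) = 1/3.
z changes by −(z-row coeff of x4)·ratio = −(-7/5)·(1/3) = 7/15.
New z = 6/5 + (7/15) = 5/3.

5/3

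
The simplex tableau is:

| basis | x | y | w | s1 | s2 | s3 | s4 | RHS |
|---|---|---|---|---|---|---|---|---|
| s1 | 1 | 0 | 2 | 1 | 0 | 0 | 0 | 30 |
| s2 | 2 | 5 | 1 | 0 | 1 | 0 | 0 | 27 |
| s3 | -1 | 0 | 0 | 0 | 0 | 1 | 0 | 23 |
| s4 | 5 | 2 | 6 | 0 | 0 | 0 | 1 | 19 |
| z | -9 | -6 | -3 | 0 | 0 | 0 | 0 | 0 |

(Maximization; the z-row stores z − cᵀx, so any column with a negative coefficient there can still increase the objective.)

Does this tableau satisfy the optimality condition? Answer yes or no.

Column x has objective-row coefficient -9, which is negative; an improving pivot exists, so not yet optimal.

no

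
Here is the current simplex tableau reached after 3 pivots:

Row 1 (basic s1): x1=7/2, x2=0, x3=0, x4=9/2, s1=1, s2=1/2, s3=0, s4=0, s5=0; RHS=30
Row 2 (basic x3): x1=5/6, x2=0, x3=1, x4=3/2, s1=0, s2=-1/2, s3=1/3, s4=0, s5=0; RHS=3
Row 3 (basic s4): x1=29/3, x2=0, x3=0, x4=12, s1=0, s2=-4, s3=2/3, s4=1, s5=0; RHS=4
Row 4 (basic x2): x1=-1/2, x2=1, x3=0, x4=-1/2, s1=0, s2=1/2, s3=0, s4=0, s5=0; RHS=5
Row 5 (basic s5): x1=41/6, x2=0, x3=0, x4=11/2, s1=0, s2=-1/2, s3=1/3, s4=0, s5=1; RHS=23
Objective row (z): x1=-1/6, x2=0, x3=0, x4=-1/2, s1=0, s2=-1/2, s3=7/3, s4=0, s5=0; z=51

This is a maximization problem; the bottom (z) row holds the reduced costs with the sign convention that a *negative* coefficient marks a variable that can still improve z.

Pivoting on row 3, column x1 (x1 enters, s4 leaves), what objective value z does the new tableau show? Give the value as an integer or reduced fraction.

1481/29

Minimum ratio for x1: 4/(29/3) = 12/29.
z changes by −(z-row coeff of x1)·ratio = −(-1/6)·(12/29) = 2/29.
New z = 51 + (2/29) = 1481/29.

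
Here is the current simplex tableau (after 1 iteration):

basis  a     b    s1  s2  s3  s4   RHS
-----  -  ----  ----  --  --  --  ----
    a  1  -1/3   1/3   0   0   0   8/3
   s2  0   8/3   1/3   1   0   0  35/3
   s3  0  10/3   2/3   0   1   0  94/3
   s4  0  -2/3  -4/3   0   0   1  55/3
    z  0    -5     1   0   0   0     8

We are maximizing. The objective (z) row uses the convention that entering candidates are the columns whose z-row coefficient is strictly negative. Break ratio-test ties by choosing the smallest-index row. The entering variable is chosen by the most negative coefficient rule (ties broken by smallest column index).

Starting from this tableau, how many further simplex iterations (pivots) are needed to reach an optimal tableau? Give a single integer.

1

pivot: b in, s2 out → z = 239/8
No improving column remains; optimal.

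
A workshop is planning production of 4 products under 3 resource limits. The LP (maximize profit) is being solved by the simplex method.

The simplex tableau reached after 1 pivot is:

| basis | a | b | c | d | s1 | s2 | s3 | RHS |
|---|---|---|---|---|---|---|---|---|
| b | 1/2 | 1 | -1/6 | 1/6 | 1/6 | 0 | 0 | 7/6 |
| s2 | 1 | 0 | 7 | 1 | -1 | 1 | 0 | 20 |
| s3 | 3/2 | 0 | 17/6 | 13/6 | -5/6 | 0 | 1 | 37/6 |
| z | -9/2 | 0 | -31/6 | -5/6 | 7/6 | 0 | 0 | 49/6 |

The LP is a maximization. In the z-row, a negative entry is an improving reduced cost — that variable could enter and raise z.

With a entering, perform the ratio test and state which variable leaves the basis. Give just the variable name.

b

Ratios: row 1 (b): (7/6)/(1/2) = 7/3; row 2 (s2): 20/1 = 20; row 3 (s3): (37/6)/(3/2) = 37/9.
Minimum ratio 7/3 is in the b row, so b leaves.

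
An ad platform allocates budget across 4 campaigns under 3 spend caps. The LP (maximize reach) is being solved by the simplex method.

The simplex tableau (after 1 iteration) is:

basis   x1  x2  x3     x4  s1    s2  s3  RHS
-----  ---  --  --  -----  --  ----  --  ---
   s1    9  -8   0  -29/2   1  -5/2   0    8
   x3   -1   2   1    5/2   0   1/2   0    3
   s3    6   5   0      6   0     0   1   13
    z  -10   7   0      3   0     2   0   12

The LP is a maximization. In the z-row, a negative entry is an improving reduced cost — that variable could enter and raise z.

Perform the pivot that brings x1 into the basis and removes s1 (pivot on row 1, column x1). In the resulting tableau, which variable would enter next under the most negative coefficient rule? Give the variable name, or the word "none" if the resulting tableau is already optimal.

x4

Pivot element 9. New z-row = old z-row − (-10)·(row 1/9).
Updated z-row coefficients: x1: 0, x2: -17/9, x3: 0, x4: -118/9, s1: 10/9, s2: -7/9, s3: 0.
The most negative is -118/9 in column x4, so x4 would enter next.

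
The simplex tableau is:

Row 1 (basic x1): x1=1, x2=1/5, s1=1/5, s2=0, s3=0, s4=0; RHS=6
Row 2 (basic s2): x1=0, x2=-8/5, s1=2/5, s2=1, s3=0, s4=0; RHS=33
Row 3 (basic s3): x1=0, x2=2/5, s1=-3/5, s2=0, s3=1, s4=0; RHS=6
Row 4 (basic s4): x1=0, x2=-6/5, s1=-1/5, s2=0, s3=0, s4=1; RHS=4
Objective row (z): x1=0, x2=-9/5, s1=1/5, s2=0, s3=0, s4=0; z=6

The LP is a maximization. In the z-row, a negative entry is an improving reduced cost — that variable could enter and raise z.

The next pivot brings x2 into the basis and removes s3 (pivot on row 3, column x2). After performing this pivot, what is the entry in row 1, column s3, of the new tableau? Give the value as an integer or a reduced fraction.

-1/2

Pivot element is row 3, column x2: 2/5.
Normalize row 3: new (row 3, s3) = 1/(2/5) = 5/2.
row 1 ← row 1 − (1/5)·(new row 3): 0 − (1/5)·(5/2) = -1/2.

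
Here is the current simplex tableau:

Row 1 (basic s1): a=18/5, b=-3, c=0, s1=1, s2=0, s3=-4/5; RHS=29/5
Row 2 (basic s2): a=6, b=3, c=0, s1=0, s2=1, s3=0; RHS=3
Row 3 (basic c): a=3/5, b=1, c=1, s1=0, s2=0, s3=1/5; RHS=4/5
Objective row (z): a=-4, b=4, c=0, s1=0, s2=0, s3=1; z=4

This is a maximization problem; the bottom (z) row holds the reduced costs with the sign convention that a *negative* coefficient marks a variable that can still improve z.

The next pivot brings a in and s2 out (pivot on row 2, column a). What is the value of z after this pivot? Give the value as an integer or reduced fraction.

Minimum ratio for a: 3/6 = 1/2.
z changes by −(z-row coeff of a)·ratio = −(-4)·(1/2) = 2.
New z = 4 + 2 = 6.

6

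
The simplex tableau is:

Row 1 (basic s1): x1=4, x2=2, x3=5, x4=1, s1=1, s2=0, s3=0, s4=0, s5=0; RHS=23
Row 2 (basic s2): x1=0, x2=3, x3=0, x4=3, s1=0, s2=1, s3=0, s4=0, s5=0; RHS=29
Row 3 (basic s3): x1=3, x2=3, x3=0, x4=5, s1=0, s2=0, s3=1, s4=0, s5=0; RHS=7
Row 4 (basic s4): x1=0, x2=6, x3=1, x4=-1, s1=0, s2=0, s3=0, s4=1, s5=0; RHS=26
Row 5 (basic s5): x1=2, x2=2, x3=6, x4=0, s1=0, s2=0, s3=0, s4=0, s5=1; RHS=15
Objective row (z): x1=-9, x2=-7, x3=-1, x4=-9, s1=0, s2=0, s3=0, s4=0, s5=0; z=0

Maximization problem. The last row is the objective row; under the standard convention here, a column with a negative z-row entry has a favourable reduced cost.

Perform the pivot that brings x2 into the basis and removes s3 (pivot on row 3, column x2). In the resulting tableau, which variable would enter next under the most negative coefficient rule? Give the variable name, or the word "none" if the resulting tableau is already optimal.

x1

Pivot element 3. New z-row = old z-row − (-7)·(row 3/3).
Updated z-row coefficients: x1: -2, x2: 0, x3: -1, x4: 8/3, s1: 0, s2: 0, s3: 7/3, s4: 0, s5: 0.
The most negative is -2 in column x1, so x1 would enter next.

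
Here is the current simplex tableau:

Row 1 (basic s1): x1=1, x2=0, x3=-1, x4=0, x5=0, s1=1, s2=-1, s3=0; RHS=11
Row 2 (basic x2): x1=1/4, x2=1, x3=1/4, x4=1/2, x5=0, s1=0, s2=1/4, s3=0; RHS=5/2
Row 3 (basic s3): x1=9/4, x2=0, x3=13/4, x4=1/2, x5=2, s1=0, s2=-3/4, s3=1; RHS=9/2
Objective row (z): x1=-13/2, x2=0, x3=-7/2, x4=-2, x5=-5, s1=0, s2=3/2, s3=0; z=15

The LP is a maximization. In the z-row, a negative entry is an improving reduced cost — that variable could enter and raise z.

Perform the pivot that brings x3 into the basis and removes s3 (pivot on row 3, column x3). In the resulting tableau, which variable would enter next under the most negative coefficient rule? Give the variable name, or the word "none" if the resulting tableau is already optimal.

x1

Pivot element 13/4. New z-row = old z-row − (-7/2)·(row 3/(13/4)).
Updated z-row coefficients: x1: -53/13, x2: 0, x3: 0, x4: -19/13, x5: -37/13, s1: 0, s2: 9/13, s3: 14/13.
The most negative is -53/13 in column x1, so x1 would enter next.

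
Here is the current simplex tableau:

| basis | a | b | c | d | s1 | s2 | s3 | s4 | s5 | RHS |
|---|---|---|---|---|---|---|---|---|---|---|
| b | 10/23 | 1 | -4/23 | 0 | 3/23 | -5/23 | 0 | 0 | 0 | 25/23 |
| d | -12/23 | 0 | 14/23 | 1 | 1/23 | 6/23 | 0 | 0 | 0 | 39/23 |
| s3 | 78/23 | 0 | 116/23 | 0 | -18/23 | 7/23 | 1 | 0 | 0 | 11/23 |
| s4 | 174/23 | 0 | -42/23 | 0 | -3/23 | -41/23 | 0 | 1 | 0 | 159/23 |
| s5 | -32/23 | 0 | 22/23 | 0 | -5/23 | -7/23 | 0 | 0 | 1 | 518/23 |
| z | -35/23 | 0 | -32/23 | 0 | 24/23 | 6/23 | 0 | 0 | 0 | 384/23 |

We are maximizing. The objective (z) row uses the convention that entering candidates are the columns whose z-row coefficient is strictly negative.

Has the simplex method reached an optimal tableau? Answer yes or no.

Column a has objective-row coefficient -35/23, which is negative; an improving pivot exists, so not yet optimal.

no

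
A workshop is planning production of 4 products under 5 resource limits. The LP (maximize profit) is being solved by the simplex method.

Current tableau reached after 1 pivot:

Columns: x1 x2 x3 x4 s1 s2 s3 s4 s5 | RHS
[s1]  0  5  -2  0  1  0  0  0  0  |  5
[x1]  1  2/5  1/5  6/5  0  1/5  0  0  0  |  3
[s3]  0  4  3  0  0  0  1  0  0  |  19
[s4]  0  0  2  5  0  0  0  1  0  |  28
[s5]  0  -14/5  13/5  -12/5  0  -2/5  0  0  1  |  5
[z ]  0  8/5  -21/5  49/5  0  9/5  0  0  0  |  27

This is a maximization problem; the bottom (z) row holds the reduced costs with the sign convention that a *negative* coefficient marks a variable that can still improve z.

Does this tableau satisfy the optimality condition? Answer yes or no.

Column x3 has objective-row coefficient -21/5, which is negative; an improving pivot exists, so not yet optimal.

no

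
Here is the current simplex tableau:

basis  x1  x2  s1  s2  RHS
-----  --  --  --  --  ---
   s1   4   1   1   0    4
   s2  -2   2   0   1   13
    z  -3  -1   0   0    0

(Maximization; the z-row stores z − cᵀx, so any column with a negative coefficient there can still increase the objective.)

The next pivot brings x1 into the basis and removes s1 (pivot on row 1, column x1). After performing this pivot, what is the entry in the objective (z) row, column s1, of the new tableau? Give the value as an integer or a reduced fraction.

Pivot element is row 1, column x1: 4.
Normalize row 1: new (row 1, s1) = 1/4 = 1/4.
z-row ← z-row − (-3)·(new row 1): 0 − (-3)·(1/4) = 3/4.

3/4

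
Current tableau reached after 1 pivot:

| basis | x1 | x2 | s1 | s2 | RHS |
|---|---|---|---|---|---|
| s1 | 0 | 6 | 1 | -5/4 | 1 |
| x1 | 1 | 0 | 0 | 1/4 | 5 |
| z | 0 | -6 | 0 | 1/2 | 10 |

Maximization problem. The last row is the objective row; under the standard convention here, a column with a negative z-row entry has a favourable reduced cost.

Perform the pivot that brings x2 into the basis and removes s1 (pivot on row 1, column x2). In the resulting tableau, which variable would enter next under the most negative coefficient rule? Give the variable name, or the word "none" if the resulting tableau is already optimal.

s2

Pivot element 6. New z-row = old z-row − (-6)·(row 1/6).
Updated z-row coefficients: x1: 0, x2: 0, s1: 1, s2: -3/4.
The most negative is -3/4 in column s2, so s2 would enter next.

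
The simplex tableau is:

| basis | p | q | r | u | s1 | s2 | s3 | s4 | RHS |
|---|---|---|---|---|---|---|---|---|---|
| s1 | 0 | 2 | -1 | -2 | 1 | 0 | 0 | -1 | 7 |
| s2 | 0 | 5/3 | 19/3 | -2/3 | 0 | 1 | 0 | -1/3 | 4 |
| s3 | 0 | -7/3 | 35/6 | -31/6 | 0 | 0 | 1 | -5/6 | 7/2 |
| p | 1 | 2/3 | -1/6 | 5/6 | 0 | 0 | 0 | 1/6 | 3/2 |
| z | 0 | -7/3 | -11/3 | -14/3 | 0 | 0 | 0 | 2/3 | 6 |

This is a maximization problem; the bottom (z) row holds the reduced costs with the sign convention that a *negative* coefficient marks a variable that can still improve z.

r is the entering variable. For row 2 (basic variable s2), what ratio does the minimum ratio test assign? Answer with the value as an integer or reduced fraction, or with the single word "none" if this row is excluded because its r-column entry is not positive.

12/19

Ratio = RHS / (r entry) = 4 / (19/3) = 12/19.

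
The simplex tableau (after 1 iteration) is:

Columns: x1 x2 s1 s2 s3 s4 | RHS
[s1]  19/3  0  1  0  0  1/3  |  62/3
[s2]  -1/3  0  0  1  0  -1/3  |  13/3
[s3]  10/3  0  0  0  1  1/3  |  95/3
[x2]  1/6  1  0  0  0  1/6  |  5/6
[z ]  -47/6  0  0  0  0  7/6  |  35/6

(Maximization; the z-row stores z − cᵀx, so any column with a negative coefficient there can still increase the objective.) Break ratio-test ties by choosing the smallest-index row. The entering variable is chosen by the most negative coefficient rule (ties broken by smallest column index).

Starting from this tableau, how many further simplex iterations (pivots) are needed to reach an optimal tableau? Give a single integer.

1

pivot: x1 in, s1 out → z = 1193/38
No improving column remains; optimal.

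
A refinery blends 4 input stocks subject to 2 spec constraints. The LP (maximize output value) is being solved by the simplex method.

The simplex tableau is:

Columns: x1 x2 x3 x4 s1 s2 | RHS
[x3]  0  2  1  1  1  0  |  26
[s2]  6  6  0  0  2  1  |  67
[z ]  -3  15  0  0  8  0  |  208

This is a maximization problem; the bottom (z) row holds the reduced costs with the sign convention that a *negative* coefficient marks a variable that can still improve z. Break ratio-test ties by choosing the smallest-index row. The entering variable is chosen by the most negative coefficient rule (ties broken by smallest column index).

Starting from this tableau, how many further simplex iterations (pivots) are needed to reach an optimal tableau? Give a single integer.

pivot: x1 in, s2 out → z = 483/2
No improving column remains; optimal.

1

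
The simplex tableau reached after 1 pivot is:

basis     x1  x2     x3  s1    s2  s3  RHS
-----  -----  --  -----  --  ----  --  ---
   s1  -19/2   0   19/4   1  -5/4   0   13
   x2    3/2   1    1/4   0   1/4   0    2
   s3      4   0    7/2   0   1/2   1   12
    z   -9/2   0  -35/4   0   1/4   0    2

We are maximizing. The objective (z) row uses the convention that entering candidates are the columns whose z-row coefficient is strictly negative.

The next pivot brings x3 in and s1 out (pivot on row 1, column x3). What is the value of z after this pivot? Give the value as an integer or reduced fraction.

Minimum ratio for x3: 13/(19/4) = 52/19.
z changes by −(z-row coeff of x3)·ratio = −(-35/4)·(52/19) = 455/19.
New z = 2 + (455/19) = 493/19.

493/19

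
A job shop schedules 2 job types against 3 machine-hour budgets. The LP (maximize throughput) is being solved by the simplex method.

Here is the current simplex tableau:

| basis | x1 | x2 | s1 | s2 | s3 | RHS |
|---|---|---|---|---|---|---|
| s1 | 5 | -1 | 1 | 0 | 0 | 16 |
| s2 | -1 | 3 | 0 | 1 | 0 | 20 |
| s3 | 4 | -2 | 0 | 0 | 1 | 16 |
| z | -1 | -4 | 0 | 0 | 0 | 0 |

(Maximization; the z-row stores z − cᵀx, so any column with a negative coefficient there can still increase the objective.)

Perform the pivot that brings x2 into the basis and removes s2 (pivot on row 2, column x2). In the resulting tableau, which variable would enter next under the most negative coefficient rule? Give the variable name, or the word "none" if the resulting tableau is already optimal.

x1

Pivot element 3. New z-row = old z-row − (-4)·(row 2/3).
Updated z-row coefficients: x1: -7/3, x2: 0, s1: 0, s2: 4/3, s3: 0.
The most negative is -7/3 in column x1, so x1 would enter next.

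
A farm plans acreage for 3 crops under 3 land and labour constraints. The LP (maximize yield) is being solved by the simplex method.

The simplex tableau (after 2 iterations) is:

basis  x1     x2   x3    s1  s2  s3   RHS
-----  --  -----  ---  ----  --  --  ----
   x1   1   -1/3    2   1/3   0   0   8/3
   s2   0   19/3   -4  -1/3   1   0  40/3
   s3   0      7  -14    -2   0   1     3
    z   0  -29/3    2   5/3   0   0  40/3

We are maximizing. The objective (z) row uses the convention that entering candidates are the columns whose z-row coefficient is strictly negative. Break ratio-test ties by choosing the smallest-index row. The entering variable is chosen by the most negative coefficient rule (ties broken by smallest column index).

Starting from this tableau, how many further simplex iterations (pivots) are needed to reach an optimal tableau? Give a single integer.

pivot: x2 in, s3 out → z = 367/21
pivot: x3 in, s2 out → z = 271/7
pivot: s3 in, x1 out → z = 704/17
No improving column remains; optimal.

3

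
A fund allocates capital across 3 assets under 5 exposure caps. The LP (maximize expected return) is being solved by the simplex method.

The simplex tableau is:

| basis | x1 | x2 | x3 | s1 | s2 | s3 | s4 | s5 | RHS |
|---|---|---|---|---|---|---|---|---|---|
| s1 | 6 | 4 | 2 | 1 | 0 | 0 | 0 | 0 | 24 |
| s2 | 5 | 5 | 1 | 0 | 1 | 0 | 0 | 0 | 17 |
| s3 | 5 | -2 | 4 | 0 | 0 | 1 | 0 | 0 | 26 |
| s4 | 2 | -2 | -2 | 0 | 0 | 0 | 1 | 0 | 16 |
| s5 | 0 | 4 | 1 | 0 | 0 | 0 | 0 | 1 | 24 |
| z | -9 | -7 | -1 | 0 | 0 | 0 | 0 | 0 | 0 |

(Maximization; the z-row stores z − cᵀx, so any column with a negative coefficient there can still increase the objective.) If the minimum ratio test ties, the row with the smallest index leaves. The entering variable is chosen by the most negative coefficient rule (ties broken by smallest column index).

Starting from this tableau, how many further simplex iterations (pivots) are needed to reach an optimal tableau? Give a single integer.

1

pivot: x1 in, s2 out → z = 153/5
No improving column remains; optimal.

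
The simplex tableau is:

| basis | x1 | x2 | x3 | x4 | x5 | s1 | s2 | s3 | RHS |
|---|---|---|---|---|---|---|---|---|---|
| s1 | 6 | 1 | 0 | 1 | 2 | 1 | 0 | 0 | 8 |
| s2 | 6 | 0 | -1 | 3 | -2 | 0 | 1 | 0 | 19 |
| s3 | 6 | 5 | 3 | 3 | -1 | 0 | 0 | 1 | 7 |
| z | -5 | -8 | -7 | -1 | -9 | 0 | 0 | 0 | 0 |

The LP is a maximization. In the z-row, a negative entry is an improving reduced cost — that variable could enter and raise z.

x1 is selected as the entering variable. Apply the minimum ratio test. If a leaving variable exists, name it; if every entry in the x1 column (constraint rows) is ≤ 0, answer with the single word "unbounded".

s3

Ratios: row 1 (s1): 8/6 = 4/3; row 2 (s2): 19/6 = 19/6; row 3 (s3): 7/6 = 7/6.
Minimum ratio is in the s3 row, so s3 leaves.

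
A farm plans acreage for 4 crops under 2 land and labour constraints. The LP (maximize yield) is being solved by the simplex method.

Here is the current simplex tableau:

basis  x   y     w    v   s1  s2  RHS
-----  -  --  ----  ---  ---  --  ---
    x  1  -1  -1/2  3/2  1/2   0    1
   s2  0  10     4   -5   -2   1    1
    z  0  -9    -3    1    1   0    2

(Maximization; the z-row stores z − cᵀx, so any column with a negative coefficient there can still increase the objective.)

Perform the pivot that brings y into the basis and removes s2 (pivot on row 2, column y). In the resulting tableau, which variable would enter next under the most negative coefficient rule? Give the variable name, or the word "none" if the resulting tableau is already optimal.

v

Pivot element 10. New z-row = old z-row − (-9)·(row 2/10).
Updated z-row coefficients: x: 0, y: 0, w: 3/5, v: -7/2, s1: -4/5, s2: 9/10.
The most negative is -7/2 in column v, so v would enter next.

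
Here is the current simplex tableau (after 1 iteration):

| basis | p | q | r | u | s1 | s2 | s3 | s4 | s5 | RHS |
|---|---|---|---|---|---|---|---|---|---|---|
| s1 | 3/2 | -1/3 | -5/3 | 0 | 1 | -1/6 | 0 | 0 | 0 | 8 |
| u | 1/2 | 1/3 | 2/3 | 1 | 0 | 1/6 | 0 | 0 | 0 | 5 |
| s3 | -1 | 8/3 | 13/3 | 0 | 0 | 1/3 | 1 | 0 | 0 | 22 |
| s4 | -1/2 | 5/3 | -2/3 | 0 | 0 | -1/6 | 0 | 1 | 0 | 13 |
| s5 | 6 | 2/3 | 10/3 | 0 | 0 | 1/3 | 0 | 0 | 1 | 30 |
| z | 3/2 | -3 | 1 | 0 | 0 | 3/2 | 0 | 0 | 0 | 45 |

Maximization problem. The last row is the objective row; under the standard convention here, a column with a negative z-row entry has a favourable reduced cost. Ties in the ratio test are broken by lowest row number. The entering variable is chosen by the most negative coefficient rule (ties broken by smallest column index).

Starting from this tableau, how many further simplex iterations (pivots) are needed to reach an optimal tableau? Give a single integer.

pivot: q in, s4 out → z = 342/5
pivot: r in, s3 out → z = 616/9
No improving column remains; optimal.

2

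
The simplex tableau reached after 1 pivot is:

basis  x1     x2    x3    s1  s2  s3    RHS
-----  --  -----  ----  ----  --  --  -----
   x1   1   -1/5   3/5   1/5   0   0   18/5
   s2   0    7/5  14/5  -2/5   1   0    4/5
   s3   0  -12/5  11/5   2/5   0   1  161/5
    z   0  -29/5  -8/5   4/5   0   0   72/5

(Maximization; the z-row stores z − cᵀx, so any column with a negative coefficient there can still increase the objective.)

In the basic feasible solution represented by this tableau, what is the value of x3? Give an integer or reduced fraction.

0

x3 is nonbasic (not in the basis column), so its value in the current BFS is 0.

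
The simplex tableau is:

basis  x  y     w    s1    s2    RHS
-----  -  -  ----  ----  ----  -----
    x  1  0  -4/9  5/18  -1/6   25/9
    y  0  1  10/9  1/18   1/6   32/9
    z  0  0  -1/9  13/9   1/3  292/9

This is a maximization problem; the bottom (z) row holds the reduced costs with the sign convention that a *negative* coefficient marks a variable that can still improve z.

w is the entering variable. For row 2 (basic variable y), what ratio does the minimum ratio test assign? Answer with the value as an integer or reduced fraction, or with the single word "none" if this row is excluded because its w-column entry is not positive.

16/5

Ratio = RHS / (w entry) = (32/9) / (10/9) = 16/5.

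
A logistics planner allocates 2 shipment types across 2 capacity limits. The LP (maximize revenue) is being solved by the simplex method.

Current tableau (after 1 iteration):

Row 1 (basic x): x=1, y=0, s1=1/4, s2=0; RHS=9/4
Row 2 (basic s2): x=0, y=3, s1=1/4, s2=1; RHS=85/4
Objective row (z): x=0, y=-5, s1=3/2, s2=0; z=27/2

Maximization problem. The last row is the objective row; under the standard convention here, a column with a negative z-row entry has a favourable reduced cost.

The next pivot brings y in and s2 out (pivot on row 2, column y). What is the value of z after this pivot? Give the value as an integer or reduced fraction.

587/12

Minimum ratio for y: (85/4)/3 = 85/12.
z changes by −(z-row coeff of y)·ratio = −(-5)·(85/12) = 425/12.
New z = 27/2 + (425/12) = 587/12.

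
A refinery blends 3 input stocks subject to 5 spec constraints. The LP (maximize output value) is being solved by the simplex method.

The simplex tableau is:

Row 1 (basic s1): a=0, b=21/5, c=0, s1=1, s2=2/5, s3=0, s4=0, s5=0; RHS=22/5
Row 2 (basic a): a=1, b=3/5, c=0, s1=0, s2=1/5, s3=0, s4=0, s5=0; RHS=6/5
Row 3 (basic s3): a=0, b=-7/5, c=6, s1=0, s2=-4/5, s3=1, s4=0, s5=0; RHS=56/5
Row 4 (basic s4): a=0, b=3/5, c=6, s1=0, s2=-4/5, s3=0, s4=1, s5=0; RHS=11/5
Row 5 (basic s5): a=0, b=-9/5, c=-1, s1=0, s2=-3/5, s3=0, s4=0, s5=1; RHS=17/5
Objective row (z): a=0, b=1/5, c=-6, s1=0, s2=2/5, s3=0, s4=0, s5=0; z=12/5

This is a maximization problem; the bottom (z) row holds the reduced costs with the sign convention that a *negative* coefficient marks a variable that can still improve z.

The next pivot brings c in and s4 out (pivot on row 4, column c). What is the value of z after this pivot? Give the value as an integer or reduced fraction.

Minimum ratio for c: (11/5)/6 = 11/30.
z changes by −(z-row coeff of c)·ratio = −(-6)·(11/30) = 11/5.
New z = 12/5 + (11/5) = 23/5.

23/5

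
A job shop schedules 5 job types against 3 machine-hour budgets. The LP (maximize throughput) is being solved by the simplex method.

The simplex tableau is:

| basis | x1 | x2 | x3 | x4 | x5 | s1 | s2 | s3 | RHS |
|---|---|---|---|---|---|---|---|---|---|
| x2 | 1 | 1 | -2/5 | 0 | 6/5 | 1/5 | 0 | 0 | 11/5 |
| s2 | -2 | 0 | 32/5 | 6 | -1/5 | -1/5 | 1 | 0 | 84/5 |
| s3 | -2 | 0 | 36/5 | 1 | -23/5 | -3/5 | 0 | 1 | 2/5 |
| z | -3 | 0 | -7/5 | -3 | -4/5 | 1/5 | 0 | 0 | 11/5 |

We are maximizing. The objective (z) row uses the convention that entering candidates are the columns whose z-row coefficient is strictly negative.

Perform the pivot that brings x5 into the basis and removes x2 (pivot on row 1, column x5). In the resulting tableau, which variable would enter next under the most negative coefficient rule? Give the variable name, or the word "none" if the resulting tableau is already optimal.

x4

Pivot element 6/5. New z-row = old z-row − (-4/5)·(row 1/(6/5)).
Updated z-row coefficients: x1: -7/3, x2: 2/3, x3: -5/3, x4: -3, x5: 0, s1: 1/3, s2: 0, s3: 0.
The most negative is -3 in column x4, so x4 would enter next.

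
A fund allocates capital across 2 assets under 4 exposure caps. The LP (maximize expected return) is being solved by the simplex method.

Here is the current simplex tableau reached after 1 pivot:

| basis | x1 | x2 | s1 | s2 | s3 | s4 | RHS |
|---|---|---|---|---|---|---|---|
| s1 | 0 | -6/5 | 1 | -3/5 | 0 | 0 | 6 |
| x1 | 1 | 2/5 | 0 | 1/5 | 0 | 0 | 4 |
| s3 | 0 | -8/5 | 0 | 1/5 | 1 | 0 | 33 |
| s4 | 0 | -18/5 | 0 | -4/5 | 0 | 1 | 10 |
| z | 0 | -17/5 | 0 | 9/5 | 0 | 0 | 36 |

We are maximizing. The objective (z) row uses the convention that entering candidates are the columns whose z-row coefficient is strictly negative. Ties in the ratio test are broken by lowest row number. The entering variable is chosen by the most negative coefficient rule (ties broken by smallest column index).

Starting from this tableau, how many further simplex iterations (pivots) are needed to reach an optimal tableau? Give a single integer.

1

pivot: x2 in, x1 out → z = 70
No improving column remains; optimal.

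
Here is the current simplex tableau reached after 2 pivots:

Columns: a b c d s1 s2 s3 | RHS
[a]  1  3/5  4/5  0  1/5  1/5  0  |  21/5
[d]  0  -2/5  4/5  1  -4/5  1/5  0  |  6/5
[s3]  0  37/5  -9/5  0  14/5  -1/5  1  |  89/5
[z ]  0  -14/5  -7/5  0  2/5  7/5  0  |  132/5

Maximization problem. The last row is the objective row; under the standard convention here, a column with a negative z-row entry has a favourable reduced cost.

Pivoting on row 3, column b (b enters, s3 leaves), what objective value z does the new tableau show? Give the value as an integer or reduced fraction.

Minimum ratio for b: (89/5)/(37/5) = 89/37.
z changes by −(z-row coeff of b)·ratio = −(-14/5)·(89/37) = 1246/185.
New z = 132/5 + (1246/185) = 1226/37.

1226/37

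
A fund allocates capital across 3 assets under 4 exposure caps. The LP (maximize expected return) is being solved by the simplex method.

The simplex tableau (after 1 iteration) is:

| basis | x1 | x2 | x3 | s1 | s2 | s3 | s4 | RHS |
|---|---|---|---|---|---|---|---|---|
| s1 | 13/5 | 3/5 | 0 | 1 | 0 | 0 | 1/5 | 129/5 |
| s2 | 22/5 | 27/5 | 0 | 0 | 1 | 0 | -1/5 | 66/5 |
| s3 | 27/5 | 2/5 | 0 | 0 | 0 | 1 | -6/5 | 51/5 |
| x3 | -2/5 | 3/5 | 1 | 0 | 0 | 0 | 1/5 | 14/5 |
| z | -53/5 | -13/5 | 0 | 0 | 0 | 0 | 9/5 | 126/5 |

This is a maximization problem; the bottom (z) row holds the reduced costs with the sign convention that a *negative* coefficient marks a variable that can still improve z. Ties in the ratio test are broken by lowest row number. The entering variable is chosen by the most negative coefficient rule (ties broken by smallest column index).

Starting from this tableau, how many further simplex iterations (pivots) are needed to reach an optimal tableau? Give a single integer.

3

pivot: x1 in, s3 out → z = 407/9
pivot: x2 in, s2 out → z = 6435/137
pivot: s4 in, x2 out → z = 341/7
No improving column remains; optimal.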